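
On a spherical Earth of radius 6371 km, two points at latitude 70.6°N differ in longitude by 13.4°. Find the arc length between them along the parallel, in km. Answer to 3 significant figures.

Arc length along a parallel = R cos φ · Δλ (with Δλ in radians).
= 6371 × cos 70.6° × (13.4° × π/180) = 6371 × 0.3322 × 0.2339 ≈ 495 km.

495 km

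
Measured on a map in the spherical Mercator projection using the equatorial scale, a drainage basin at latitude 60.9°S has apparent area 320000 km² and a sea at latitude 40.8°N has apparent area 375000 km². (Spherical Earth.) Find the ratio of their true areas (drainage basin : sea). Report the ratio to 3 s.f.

Mercator's areal exaggeration is sec²φ; hence true area = (apparent area) · cos²φ.
True area of drainage basin: 320000 × cos²(60.9°) = 320000 × 0.2365 = 75690 km².
True area of sea: 375000 × cos²(40.8°) = 375000 × 0.5730 = 214900 km².
Ratio = 75690 / 214900 ≈ 0.352.

0.352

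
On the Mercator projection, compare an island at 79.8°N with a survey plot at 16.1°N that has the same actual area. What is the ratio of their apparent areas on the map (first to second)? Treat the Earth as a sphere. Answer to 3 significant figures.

29.4

On Mercator, area is exaggerated by sec²φ = 1/cos²φ.
At 79.8°: sec²(79.8°) = 1/0.1771² = 31.89.
At 16.1°: sec²(16.1°) = 1/0.9608² = 1.083.
Ratio = 31.89/1.083 = cos²(16.1°)/cos²(79.8°) ≈ 29.4.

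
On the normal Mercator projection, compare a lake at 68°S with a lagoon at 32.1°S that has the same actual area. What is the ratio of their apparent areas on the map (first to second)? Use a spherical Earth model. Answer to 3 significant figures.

On Mercator, area is exaggerated by sec²φ = 1/cos²φ.
At 68°: sec²(68°) = 1/0.3746² = 7.126.
At 32.1°: sec²(32.1°) = 1/0.8471² = 1.394.
Ratio = 7.126/1.394 = cos²(32.1°)/cos²(68°) ≈ 5.11.

5.11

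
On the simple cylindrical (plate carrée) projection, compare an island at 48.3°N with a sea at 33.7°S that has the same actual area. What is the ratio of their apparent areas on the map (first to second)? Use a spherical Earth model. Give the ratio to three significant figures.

1.25

Plate carrée maps x = Rλ, y = Rφ. The meridian scale is h = 1 and the parallel scale is k = 1/cos φ = sec φ.
Areal scale at 48.3°: h·k = 1.000 × 1.503 = 1.503.
Areal scale at 33.7°: h·k = 1.000 × 1.202 = 1.202.
Ratio = 1.503/1.202 ≈ 1.25.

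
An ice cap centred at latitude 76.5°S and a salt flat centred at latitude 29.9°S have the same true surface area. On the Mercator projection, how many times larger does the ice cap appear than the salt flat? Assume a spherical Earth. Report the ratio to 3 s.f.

13.8

Mercator is conformal with k = sec φ, so areal scale = k² = sec²φ.
At 76.5°: sec²(76.5°) = 1/0.2334² = 18.35.
At 29.9°: sec²(29.9°) = 1/0.8669² = 1.331.
Ratio = 18.35/1.331 = cos²(29.9°)/cos²(76.5°) ≈ 13.8.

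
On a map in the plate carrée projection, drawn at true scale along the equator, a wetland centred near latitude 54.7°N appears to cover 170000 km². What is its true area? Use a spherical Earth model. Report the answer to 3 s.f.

98200 km²

In the plate carrée (x = Rλ, y = Rφ), meridians are true-scale (h = 1) and parallels are stretched by k = sec φ.
Areal scale = h·k = 1 × sec φ; at 54.7°, h = 1.000, k = 1.731, so h·k = 1.731.
True area = apparent / (areal scale) = 170000 / 1.731 ≈ 98200 km².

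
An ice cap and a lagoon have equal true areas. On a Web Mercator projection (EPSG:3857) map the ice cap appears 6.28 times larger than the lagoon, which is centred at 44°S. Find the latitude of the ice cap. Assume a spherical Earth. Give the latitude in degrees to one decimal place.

On Mercator, (apparent₁)/(apparent₂) = sec²φ₁ / sec²φ₂ when true areas are equal.
cos²φ₂ / cos²φ₁ = 6.28  ⇒  cos φ₁ = cos 44° / √6.28 = 0.7193/2.506 = 0.2870.
φ₁ = arccos(0.2870) ≈ 73.3°.

73.3°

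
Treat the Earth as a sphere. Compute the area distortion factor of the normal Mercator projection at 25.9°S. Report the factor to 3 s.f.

Mercator is conformal, so the point scale is isotropic: h = k = sec φ = 1/cos φ.
Areal scale = k² = sec²φ = 1/cos²(25.9°) = 1/0.8996² = 1.236.

1.24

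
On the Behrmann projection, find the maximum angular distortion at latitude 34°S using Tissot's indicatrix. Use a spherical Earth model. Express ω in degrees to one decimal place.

5.0°

Behrmann is a cylindrical equal-area projection with standard parallels at ±30°. Cylindrical equal-area (φ₀ = 30°): h = cos φ / cos 30° along meridians, k = cos 30° / cos φ along parallels; h·k = 1.
At 34°: h = 0.9573, k = 1.045; principal scales a = 1.045, b = 0.9573.
sin(ω/2) = (a − b)/(a + b) = 0.08733/2.002 = 0.04362, so ω = 2 arcsin(0.04362) ≈ 5.0°.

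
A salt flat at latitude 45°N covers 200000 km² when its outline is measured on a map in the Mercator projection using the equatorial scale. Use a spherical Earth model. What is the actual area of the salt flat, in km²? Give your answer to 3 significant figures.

The Mercator projection is conformal; its linear scale factor is the same in every direction and equals sec φ = 1/cos φ.
Areal scale = k² = sec²φ = 1/cos²(45°) = 1/0.7071² = 2.000.
True area = apparent / (areal scale) = 200000 / 2.000 ≈ 100000 km².

100000 km²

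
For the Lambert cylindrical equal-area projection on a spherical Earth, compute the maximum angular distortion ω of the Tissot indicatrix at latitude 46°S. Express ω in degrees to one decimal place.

40.9°

The Lambert cylindrical equal-area projection is the cylindrical equal-area projection with its standard parallel at the equator (φ₀ = 0). Cylindrical equal-area (φ₀ = 0°): h = cos φ / cos 0° along meridians, k = cos 0° / cos φ along parallels; h·k = 1.
At 46°: h = 0.6947, k = 1.440; principal scales a = 1.440, b = 0.6947.
sin(ω/2) = (a − b)/(a + b) = 0.7449/2.134 = 0.3490, so ω = 2 arcsin(0.3490) ≈ 40.9°.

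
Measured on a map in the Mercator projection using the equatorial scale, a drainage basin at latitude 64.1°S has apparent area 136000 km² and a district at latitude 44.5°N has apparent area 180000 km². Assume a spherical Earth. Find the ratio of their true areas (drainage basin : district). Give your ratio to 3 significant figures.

Since Mercator area scale is 1/cos²φ, the true area equals the apparent area multiplied by cos²φ.
True area of drainage basin: 136000 × cos²(64.1°) = 136000 × 0.1908 = 25950 km².
True area of district: 180000 × cos²(44.5°) = 180000 × 0.5087 = 91570 km².
Ratio = 25950 / 91570 ≈ 0.283.

0.283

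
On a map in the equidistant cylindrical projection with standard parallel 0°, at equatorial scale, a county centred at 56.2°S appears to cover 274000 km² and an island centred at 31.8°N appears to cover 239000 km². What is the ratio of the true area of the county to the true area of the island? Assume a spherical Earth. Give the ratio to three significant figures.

Plate carrée has h = 1 and k = sec φ, giving areal scale sec φ; true area = (apparent area) · cos φ.
True area of county: 274000 × cos(56.2°) = 274000 × 0.5563 = 152400 km².
True area of island: 239000 × cos(31.8°) = 239000 × 0.8499 = 203100 km².
Ratio = 152400 / 203100 ≈ 0.750.

0.750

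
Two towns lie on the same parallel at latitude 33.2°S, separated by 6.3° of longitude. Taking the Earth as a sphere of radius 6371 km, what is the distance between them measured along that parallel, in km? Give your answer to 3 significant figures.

586 km

Arc length along a parallel = R cos φ · Δλ (with Δλ in radians).
= 6371 × cos 33.2° × (6.3° × π/180) = 6371 × 0.8368 × 0.1100 ≈ 586 km.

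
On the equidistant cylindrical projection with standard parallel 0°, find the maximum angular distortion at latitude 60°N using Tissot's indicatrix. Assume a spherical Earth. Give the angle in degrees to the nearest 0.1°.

For the equirectangular projection with φ₀ = 0 (plate carrée), h = 1 along meridians and k = sec φ along parallels.
At 60°: h = 1.000, k = 2.000; principal scales a = 2.000, b = 1.000.
sin(ω/2) = (a − b)/(a + b) = 1.0000/3.000 = 0.3333, so ω = 2 arcsin(0.3333) ≈ 38.9°.

38.9°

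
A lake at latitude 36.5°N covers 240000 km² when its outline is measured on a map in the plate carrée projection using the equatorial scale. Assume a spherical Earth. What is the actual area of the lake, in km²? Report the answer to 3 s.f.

193000 km²

For the equirectangular projection with φ₀ = 0 (plate carrée), h = 1 along meridians and k = sec φ along parallels.
Areal scale = h·k = 1 × sec φ; at 36.5°, h = 1.000, k = 1.244, so h·k = 1.244.
True area = apparent / (areal scale) = 240000 / 1.244 ≈ 193000 km².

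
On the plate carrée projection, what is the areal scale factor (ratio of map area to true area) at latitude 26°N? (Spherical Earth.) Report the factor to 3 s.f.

1.11

Plate carrée maps x = Rλ, y = Rφ. The meridian scale is h = 1 and the parallel scale is k = 1/cos φ = sec φ.
Areal scale = h·k = 1 × sec φ; at 26°, h = 1.000, k = 1.113, so h·k = 1.113.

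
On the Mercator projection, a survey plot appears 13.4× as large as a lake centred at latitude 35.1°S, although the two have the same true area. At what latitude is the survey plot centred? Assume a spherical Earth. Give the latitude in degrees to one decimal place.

77.1°

Mercator areal scale is sec²φ, so apparent-area ratio = sec²φ₁ / sec²φ₂ = cos²φ₂ / cos²φ₁.
cos²φ₂ / cos²φ₁ = 13.4  ⇒  cos φ₁ = cos 35.1° / √13.4 = 0.8181/3.661 = 0.2235.
φ₁ = arccos(0.2235) ≈ 77.1°.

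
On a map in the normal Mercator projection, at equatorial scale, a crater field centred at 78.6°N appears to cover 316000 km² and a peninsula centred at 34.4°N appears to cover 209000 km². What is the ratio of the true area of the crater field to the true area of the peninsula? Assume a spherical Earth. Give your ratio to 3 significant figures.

0.0868

Since Mercator area scale is 1/cos²φ, the true area equals the apparent area multiplied by cos²φ.
True area of crater field: 316000 × cos²(78.6°) = 316000 × 0.03907 = 12350 km².
True area of peninsula: 209000 × cos²(34.4°) = 209000 × 0.6808 = 142300 km².
Ratio = 12350 / 142300 ≈ 0.0868.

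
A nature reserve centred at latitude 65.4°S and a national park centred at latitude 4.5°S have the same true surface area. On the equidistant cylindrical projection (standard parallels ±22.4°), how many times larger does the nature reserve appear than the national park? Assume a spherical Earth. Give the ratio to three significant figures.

With standard parallel φ₀ = 22.4°, the equirectangular projection gives x = Rλ cos φ₀, y = Rφ, so h = 1 and k = cos 22.4° / cos φ.
Areal scale at 65.4°: h·k = 1.000 × 2.221 = 2.221.
Areal scale at 4.5°: h·k = 1.000 × 0.9274 = 0.9274.
Ratio = 2.221/0.9274 ≈ 2.39.

2.39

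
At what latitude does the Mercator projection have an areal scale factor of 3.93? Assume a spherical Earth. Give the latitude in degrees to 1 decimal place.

59.7°

Mercator areal scale is sec²φ.
sec²φ = 3.93  ⇒  cos²φ = 0.2545  ⇒  cos φ = 0.5044.
φ = arccos(0.5044) ≈ 59.7°.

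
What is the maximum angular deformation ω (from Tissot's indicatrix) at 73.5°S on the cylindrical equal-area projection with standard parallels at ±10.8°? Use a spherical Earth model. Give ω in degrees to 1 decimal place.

A cylindrical equal-area projection with standard parallel φ₀ has meridian scale h = cos φ / cos φ₀ and parallel scale k = cos φ₀ / cos φ (so areas are preserved, h·k = 1).
At 73.5°: h = 0.2891, k = 3.459; principal scales a = 3.459, b = 0.2891.
sin(ω/2) = (a − b)/(a + b) = 3.169/3.748 = 0.8457, so ω = 2 arcsin(0.8457) ≈ 115.5°.

115.5°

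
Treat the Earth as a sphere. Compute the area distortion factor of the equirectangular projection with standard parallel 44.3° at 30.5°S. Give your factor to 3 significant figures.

With standard parallel φ₀ = 44.3°, the equirectangular projection gives x = Rλ cos φ₀, y = Rφ, so h = 1 and k = cos 44.3° / cos φ.
Areal scale = h·k = 1 × cos φ₀ / cos φ; at 30.5°, h = 1.000, k = 0.8306, so h·k = 0.8306.

0.831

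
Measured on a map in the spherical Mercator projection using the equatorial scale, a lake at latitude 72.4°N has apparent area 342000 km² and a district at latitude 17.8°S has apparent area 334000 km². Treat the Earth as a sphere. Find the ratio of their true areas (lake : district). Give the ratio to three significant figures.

0.103

On Mercator the areal scale is sec²φ, so true area = apparent × cos²φ.
True area of lake: 342000 × cos²(72.4°) = 342000 × 0.09143 = 31270 km².
True area of district: 334000 × cos²(17.8°) = 334000 × 0.9066 = 302800 km².
Ratio = 31270 / 302800 ≈ 0.103.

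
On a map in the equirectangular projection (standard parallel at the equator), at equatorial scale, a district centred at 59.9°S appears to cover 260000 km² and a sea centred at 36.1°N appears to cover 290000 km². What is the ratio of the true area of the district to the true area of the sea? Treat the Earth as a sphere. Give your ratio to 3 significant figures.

On the plate carrée, areal scale = h·k = 1 × sec φ, so true area = apparent × cos φ.
True area of district: 260000 × cos(59.9°) = 260000 × 0.5015 = 130400 km².
True area of sea: 290000 × cos(36.1°) = 290000 × 0.8080 = 234300 km².
Ratio = 130400 / 234300 ≈ 0.556.

0.556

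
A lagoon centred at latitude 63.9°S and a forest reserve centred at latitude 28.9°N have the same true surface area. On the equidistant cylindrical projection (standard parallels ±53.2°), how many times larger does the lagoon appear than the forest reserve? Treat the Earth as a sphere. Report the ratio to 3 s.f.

1.99

With standard parallel φ₀ = 53.2°, the equirectangular projection gives x = Rλ cos φ₀, y = Rφ, so h = 1 and k = cos 53.2° / cos φ.
Areal scale at 63.9°: h·k = 1.000 × 1.362 = 1.362.
Areal scale at 28.9°: h·k = 1.000 × 0.6842 = 0.6842.
Ratio = 1.362/0.6842 ≈ 1.99.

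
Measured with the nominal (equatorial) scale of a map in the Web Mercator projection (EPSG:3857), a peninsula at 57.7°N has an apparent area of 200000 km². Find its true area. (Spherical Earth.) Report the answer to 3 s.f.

The Mercator projection is conformal; its linear scale factor is the same in every direction and equals sec φ = 1/cos φ.
Areal scale = k² = sec²φ = 1/cos²(57.7°) = 1/0.5344² = 3.502.
True area = apparent / (areal scale) = 200000 / 3.502 ≈ 57100 km².

57100 km²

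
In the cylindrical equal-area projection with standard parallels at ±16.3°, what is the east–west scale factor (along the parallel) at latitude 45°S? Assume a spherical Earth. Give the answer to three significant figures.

1.36

Cylindrical equal-area (φ₀ = 16.3°): h = cos φ / cos 16.3° along meridians, k = cos 16.3° / cos φ along parallels; h·k = 1.
k = cos 16.3° / cos 45° = 0.9598/0.7071 = 1.357.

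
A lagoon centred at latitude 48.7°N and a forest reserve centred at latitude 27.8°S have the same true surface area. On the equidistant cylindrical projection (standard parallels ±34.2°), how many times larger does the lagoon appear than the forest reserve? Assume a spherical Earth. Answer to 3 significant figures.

1.34

With standard parallel φ₀ = 34.2°, the equirectangular projection gives x = Rλ cos φ₀, y = Rφ, so h = 1 and k = cos 34.2° / cos φ.
Areal scale at 48.7°: h·k = 1.000 × 1.253 = 1.253.
Areal scale at 27.8°: h·k = 1.000 × 0.9350 = 0.9350.
Ratio = 1.253/0.9350 ≈ 1.34.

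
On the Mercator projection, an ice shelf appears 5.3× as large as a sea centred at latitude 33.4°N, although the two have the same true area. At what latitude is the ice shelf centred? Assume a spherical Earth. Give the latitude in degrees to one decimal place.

For equal true areas on Mercator, apparent areas scale as sec²φ, so the ratio is cos²φ₂ / cos²φ₁.
cos²φ₂ / cos²φ₁ = 5.3  ⇒  cos φ₁ = cos 33.4° / √5.3 = 0.8348/2.302 = 0.3626.
φ₁ = arccos(0.3626) ≈ 68.7°.

68.7°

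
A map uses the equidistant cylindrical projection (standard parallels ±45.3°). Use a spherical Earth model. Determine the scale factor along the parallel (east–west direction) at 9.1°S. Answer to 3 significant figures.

In the equirectangular projection with standard parallel φ₀ = 45.3° (x = Rλ cos φ₀, y = Rφ), meridians are true-scale (h = 1) and the parallel scale is k = cos φ₀ / cos φ.
k = cos 45.3° / cos 9.1° = 0.7034/0.9874 = 0.7124.

0.712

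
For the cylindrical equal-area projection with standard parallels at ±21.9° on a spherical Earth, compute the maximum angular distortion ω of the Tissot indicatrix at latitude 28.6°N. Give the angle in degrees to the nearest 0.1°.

6.3°

Cylindrical equal-area (φ₀ = 21.9°): h = cos φ / cos 21.9° along meridians, k = cos 21.9° / cos φ along parallels; h·k = 1.
At 28.6°: h = 0.9463, k = 1.057; principal scales a = 1.057, b = 0.9463.
sin(ω/2) = (a − b)/(a + b) = 0.1105/2.003 = 0.05517, so ω = 2 arcsin(0.05517) ≈ 6.3°.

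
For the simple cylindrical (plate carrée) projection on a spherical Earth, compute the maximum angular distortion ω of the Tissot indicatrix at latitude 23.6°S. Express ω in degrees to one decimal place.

Plate carrée maps x = Rλ, y = Rφ. The meridian scale is h = 1 and the parallel scale is k = 1/cos φ = sec φ.
At 23.6°: h = 1.000, k = 1.091; principal scales a = 1.091, b = 1.000.
sin(ω/2) = (a − b)/(a + b) = 0.09127/2.091 = 0.04364, so ω = 2 arcsin(0.04364) ≈ 5.0°.

5.0°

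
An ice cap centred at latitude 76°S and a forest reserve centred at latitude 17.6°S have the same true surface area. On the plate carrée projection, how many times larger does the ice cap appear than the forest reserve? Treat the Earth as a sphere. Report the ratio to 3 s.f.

3.94

In the plate carrée (x = Rλ, y = Rφ), meridians are true-scale (h = 1) and parallels are stretched by k = sec φ.
Areal scale at 76°: h·k = 1.000 × 4.134 = 4.134.
Areal scale at 17.6°: h·k = 1.000 × 1.049 = 1.049.
Ratio = 4.134/1.049 ≈ 3.94.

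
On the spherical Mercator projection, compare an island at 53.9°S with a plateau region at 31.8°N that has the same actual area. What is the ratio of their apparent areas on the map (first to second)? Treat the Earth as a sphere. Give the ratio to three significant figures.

2.08

Mercator areal scale is sec²φ.
At 53.9°: sec²(53.9°) = 1/0.5892² = 2.881.
At 31.8°: sec²(31.8°) = 1/0.8499² = 1.384.
Ratio = 2.881/1.384 = cos²(31.8°)/cos²(53.9°) ≈ 2.08.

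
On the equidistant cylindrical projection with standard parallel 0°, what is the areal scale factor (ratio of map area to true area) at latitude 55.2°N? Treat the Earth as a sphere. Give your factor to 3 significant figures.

1.75

In the plate carrée (x = Rλ, y = Rφ), meridians are true-scale (h = 1) and parallels are stretched by k = sec φ.
Areal scale = h·k = 1 × sec φ; at 55.2°, h = 1.000, k = 1.752, so h·k = 1.752.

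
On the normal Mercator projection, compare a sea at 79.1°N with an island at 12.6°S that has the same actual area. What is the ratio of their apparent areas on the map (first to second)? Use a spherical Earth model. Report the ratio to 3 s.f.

26.6

Mercator is conformal with k = sec φ, so areal scale = k² = sec²φ.
At 79.1°: sec²(79.1°) = 1/0.1891² = 27.97.
At 12.6°: sec²(12.6°) = 1/0.9759² = 1.050.
Ratio = 27.97/1.050 = cos²(12.6°)/cos²(79.1°) ≈ 26.6.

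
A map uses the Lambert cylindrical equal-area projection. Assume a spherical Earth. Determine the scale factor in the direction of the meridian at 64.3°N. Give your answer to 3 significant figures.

The Lambert cylindrical equal-area projection is the cylindrical equal-area projection with its standard parallel at the equator (φ₀ = 0). A cylindrical equal-area projection with standard parallel φ₀ has meridian scale h = cos φ / cos φ₀ and parallel scale k = cos φ₀ / cos φ (so areas are preserved, h·k = 1).
h = cos 64.3° / cos 0° = 0.4337/1.000 = 0.4337.

0.434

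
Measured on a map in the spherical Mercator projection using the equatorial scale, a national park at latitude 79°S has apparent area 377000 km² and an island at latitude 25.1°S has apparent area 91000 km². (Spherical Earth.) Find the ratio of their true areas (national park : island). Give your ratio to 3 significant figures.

On Mercator the areal scale is sec²φ, so true area = apparent × cos²φ.
True area of national park: 377000 × cos²(79°) = 377000 × 0.03641 = 13730 km².
True area of island: 91000 × cos²(25.1°) = 91000 × 0.8201 = 74620 km².
Ratio = 13730 / 74620 ≈ 0.184.

0.184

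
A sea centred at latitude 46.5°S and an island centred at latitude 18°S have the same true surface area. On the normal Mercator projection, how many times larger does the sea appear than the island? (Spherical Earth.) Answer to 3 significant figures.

1.91

Mercator is conformal with k = sec φ, so areal scale = k² = sec²φ.
At 46.5°: sec²(46.5°) = 1/0.6884² = 2.110.
At 18°: sec²(18°) = 1/0.9511² = 1.106.
Ratio = 2.110/1.106 = cos²(18°)/cos²(46.5°) ≈ 1.91.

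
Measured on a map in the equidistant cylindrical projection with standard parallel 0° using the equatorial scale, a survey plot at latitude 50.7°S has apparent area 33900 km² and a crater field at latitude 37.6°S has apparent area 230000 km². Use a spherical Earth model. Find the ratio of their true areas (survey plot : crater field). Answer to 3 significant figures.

Plate carrée has h = 1 and k = sec φ, giving areal scale sec φ; true area = (apparent area) · cos φ.
True area of survey plot: 33900 × cos(50.7°) = 33900 × 0.6334 = 21470 km².
True area of crater field: 230000 × cos(37.6°) = 230000 × 0.7923 = 182200 km².
Ratio = 21470 / 182200 ≈ 0.118.

0.118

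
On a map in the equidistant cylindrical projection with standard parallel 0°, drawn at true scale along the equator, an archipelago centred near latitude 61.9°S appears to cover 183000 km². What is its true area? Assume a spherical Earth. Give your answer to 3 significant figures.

86200 km²

In the plate carrée (x = Rλ, y = Rφ), meridians are true-scale (h = 1) and parallels are stretched by k = sec φ.
Areal scale = h·k = 1 × sec φ; at 61.9°, h = 1.000, k = 2.123, so h·k = 2.123.
True area = apparent / (areal scale) = 183000 / 2.123 ≈ 86200 km².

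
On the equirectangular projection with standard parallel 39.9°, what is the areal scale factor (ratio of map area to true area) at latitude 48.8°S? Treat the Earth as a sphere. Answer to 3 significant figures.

The equidistant cylindrical projection with φ₀ = 39.9° has h = 1 (meridians true) and k = cos φ₀ / cos φ along parallels.
Areal scale = h·k = 1 × cos φ₀ / cos φ; at 48.8°, h = 1.000, k = 1.165, so h·k = 1.165.

1.16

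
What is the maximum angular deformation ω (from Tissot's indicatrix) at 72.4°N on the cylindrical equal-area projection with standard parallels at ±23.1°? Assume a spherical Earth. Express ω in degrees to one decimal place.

A cylindrical equal-area projection with standard parallel φ₀ has meridian scale h = cos φ / cos φ₀ and parallel scale k = cos φ₀ / cos φ (so areas are preserved, h·k = 1).
At 72.4°: h = 0.3287, k = 3.042; principal scales a = 3.042, b = 0.3287.
sin(ω/2) = (a − b)/(a + b) = 2.713/3.371 = 0.8050, so ω = 2 arcsin(0.8050) ≈ 107.2°.

107.2°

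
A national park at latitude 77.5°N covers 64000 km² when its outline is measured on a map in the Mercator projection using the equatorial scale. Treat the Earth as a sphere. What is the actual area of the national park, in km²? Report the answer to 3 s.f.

For Mercator, h = k = sec φ (a conformal cylindrical projection has a single point scale, 1/cos φ).
Areal scale = k² = sec²φ = 1/cos²(77.5°) = 1/0.2164² = 21.35.
True area = apparent / (areal scale) = 64000 / 21.35 ≈ 3000 km².

3000 km²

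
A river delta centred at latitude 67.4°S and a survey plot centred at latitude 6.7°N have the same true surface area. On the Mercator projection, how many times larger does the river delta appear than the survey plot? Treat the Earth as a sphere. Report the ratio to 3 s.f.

On Mercator, area is exaggerated by sec²φ = 1/cos²φ.
At 67.4°: sec²(67.4°) = 1/0.3843² = 6.771.
At 6.7°: sec²(6.7°) = 1/0.9932² = 1.014.
Ratio = 6.771/1.014 = cos²(6.7°)/cos²(67.4°) ≈ 6.68.

6.68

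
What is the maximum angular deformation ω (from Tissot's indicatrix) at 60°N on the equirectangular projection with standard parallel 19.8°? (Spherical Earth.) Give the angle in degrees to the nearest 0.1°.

35.6°

The equidistant cylindrical projection with φ₀ = 19.8° has h = 1 (meridians true) and k = cos φ₀ / cos φ along parallels.
At 60°: h = 1.000, k = 1.882; principal scales a = 1.882, b = 1.000.
sin(ω/2) = (a − b)/(a + b) = 0.8818/2.882 = 0.3060, so ω = 2 arcsin(0.3060) ≈ 35.6°.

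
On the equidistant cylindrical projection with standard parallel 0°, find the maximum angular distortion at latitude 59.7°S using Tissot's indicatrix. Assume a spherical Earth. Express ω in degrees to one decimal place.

38.5°

In the plate carrée (x = Rλ, y = Rφ), meridians are true-scale (h = 1) and parallels are stretched by k = sec φ.
At 59.7°: h = 1.000, k = 1.982; principal scales a = 1.982, b = 1.000.
sin(ω/2) = (a − b)/(a + b) = 0.9821/2.982 = 0.3293, so ω = 2 arcsin(0.3293) ≈ 38.5°.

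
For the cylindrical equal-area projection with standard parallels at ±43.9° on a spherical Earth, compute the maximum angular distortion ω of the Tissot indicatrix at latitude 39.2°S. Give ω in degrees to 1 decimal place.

For cylindrical equal-area with standard parallel φ₀, h = cos φ / cos φ₀ and k = cos φ₀ / cos φ, so h·k = 1.
At 39.2°: h = 1.075, k = 0.9298; principal scales a = 1.075, b = 0.9298.
sin(ω/2) = (a − b)/(a + b) = 0.1457/2.005 = 0.07265, so ω = 2 arcsin(0.07265) ≈ 8.3°.

8.3°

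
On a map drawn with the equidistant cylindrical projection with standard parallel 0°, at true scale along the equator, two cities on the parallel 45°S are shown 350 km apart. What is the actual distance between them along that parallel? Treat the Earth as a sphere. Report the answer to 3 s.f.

In the plate carrée (x = Rλ, y = Rφ), meridians are true-scale (h = 1) and parallels are stretched by k = sec φ.
Along the parallel at 45°, map distances are exaggerated by k = sec 45° = 1.414.
True distance = 350 / 1.414 = 350 × cos 45° ≈ 247 km.

247 km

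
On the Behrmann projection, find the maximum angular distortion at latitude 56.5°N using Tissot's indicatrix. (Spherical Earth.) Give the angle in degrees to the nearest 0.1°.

50.0°

Behrmann is a cylindrical equal-area projection with standard parallels at ±30°. A cylindrical equal-area projection with standard parallel φ₀ has meridian scale h = cos φ / cos φ₀ and parallel scale k = cos φ₀ / cos φ (so areas are preserved, h·k = 1).
At 56.5°: h = 0.6373, k = 1.569; principal scales a = 1.569, b = 0.6373.
sin(ω/2) = (a − b)/(a + b) = 0.9317/2.206 = 0.4223, so ω = 2 arcsin(0.4223) ≈ 50.0°.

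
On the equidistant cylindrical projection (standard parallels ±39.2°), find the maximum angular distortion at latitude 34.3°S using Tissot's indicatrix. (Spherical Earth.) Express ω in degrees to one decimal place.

3.7°

The equidistant cylindrical projection with φ₀ = 39.2° has h = 1 (meridians true) and k = cos φ₀ / cos φ along parallels.
At 34.3°: h = 1.000, k = 0.9381; principal scales a = 1.000, b = 0.9381.
sin(ω/2) = (a − b)/(a + b) = 0.06192/1.938 = 0.03195, so ω = 2 arcsin(0.03195) ≈ 3.7°.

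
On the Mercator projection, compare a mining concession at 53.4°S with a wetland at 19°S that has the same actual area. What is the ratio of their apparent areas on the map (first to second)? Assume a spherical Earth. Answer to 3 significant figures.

Mercator is conformal with k = sec φ, so areal scale = k² = sec²φ.
At 53.4°: sec²(53.4°) = 1/0.5962² = 2.813.
At 19°: sec²(19°) = 1/0.9455² = 1.119.
Ratio = 2.813/1.119 = cos²(19°)/cos²(53.4°) ≈ 2.51.

2.51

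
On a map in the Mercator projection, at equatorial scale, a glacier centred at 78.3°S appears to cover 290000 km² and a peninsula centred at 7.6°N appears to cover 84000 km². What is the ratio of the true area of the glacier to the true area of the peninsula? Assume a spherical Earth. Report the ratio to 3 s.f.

On Mercator the areal scale is sec²φ, so true area = apparent × cos²φ.
True area of glacier: 290000 × cos²(78.3°) = 290000 × 0.04112 = 11930 km².
True area of peninsula: 84000 × cos²(7.6°) = 84000 × 0.9825 = 82530 km².
Ratio = 11930 / 82530 ≈ 0.144.

0.144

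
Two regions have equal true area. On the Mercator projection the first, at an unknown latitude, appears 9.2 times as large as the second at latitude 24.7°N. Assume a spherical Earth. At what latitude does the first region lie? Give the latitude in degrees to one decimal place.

For equal true areas on Mercator, apparent areas scale as sec²φ, so the ratio is cos²φ₂ / cos²φ₁.
cos²φ₂ / cos²φ₁ = 9.2  ⇒  cos φ₁ = cos 24.7° / √9.2 = 0.9085/3.033 = 0.2995.
φ₁ = arccos(0.2995) ≈ 72.6°.

72.6°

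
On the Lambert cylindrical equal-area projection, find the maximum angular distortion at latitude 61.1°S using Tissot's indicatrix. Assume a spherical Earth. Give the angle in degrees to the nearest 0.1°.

76.8°

The Lambert cylindrical equal-area projection is the cylindrical equal-area projection with its standard parallel at the equator (φ₀ = 0). Cylindrical equal-area (φ₀ = 0°): h = cos φ / cos 0° along meridians, k = cos 0° / cos φ along parallels; h·k = 1.
At 61.1°: h = 0.4833, k = 2.069; principal scales a = 2.069, b = 0.4833.
sin(ω/2) = (a − b)/(a + b) = 1.586/2.552 = 0.6213, so ω = 2 arcsin(0.6213) ≈ 76.8°.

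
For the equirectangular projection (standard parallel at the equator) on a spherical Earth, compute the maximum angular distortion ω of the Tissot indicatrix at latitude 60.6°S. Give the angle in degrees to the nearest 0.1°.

In the plate carrée (x = Rλ, y = Rφ), meridians are true-scale (h = 1) and parallels are stretched by k = sec φ.
At 60.6°: h = 1.000, k = 2.037; principal scales a = 2.037, b = 1.000.
sin(ω/2) = (a − b)/(a + b) = 1.037/3.037 = 0.3415, so ω = 2 arcsin(0.3415) ≈ 39.9°.

39.9°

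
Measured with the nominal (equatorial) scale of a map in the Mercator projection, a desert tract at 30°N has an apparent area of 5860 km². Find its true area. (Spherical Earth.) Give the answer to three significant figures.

4400 km²

Mercator is conformal, so the point scale is isotropic: h = k = sec φ = 1/cos φ.
Areal scale = k² = sec²φ = 1/cos²(30°) = 1/0.8660² = 1.333.
True area = apparent / (areal scale) = 5860 / 1.333 ≈ 4400 km².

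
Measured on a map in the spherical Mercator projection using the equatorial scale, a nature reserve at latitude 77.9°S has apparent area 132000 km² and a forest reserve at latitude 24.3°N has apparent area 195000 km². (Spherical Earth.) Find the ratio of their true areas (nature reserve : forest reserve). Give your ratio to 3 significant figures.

0.0358

Mercator's areal exaggeration is sec²φ; hence true area = (apparent area) · cos²φ.
True area of nature reserve: 132000 × cos²(77.9°) = 132000 × 0.04394 = 5800 km².
True area of forest reserve: 195000 × cos²(24.3°) = 195000 × 0.8307 = 162000 km².
Ratio = 5800 / 162000 ≈ 0.0358.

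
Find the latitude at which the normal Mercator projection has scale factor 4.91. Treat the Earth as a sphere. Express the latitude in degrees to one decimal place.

Mercator scale is k = sec φ = 1/cos φ.
1/cos φ = 4.91  ⇒  cos φ = 0.2037  ⇒  φ = arccos(0.2037) ≈ 78.2°.

78.2°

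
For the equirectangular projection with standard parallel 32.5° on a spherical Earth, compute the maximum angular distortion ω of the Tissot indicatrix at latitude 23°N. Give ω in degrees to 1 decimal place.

5.0°

With standard parallel φ₀ = 32.5°, the equirectangular projection gives x = Rλ cos φ₀, y = Rφ, so h = 1 and k = cos 32.5° / cos φ.
At 23°: h = 1.000, k = 0.9162; principal scales a = 1.000, b = 0.9162.
sin(ω/2) = (a − b)/(a + b) = 0.08377/1.916 = 0.04372, so ω = 2 arcsin(0.04372) ≈ 5.0°.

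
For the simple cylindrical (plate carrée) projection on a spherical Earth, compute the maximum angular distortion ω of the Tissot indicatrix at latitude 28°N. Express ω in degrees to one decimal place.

For the equirectangular projection with φ₀ = 0 (plate carrée), h = 1 along meridians and k = sec φ along parallels.
At 28°: h = 1.000, k = 1.133; principal scales a = 1.133, b = 1.000.
sin(ω/2) = (a − b)/(a + b) = 0.1326/2.133 = 0.06216, so ω = 2 arcsin(0.06216) ≈ 7.1°.

7.1°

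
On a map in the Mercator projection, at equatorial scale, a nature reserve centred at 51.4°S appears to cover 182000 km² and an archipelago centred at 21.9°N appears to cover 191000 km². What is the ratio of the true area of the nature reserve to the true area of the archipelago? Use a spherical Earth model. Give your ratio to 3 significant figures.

0.431

Mercator's areal exaggeration is sec²φ; hence true area = (apparent area) · cos²φ.
True area of nature reserve: 182000 × cos²(51.4°) = 182000 × 0.3892 = 70840 km².
True area of archipelago: 191000 × cos²(21.9°) = 191000 × 0.8609 = 164400 km².
Ratio = 70840 / 164400 ≈ 0.431.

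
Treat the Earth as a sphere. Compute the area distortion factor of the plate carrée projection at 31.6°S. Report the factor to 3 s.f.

Plate carrée maps x = Rλ, y = Rφ. The meridian scale is h = 1 and the parallel scale is k = 1/cos φ = sec φ.
Areal scale = h·k = 1 × sec φ; at 31.6°, h = 1.000, k = 1.174, so h·k = 1.174.

1.17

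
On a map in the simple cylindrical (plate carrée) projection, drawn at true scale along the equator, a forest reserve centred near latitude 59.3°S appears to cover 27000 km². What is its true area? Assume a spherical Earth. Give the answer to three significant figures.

13800 km²

Plate carrée maps x = Rλ, y = Rφ. The meridian scale is h = 1 and the parallel scale is k = 1/cos φ = sec φ.
Areal scale = h·k = 1 × sec φ; at 59.3°, h = 1.000, k = 1.959, so h·k = 1.959.
True area = apparent / (areal scale) = 27000 / 1.959 ≈ 13800 km².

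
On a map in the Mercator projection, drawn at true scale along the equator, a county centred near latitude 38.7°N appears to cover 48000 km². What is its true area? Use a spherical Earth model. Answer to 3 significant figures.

For Mercator, h = k = sec φ (a conformal cylindrical projection has a single point scale, 1/cos φ).
Areal scale = k² = sec²φ = 1/cos²(38.7°) = 1/0.7804² = 1.642.
True area = apparent / (areal scale) = 48000 / 1.642 ≈ 29200 km².

29200 km²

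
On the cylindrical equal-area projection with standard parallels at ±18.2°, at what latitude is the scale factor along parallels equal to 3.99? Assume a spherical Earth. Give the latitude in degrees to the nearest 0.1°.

A cylindrical equal-area projection with standard parallel φ₀ has meridian scale h = cos φ / cos φ₀ and parallel scale k = cos φ₀ / cos φ (so areas are preserved, h·k = 1).
k = cos φ₀ / cos φ = 3.99  ⇒  cos φ = cos 18.2° / 3.99 = 0.2381.
φ = arccos(0.2381) ≈ 76.2°.

76.2°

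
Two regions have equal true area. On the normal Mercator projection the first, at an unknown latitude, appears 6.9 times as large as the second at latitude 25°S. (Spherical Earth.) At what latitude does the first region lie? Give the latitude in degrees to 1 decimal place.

For equal true areas on Mercator, apparent areas scale as sec²φ, so the ratio is cos²φ₂ / cos²φ₁.
cos²φ₂ / cos²φ₁ = 6.9  ⇒  cos φ₁ = cos 25° / √6.9 = 0.9063/2.627 = 0.3450.
φ₁ = arccos(0.3450) ≈ 69.8°.

69.8°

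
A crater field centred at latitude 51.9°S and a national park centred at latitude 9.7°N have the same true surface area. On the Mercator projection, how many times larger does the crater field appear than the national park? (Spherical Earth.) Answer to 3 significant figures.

2.55

On Mercator, area is exaggerated by sec²φ = 1/cos²φ.
At 51.9°: sec²(51.9°) = 1/0.6170² = 2.627.
At 9.7°: sec²(9.7°) = 1/0.9857² = 1.029.
Ratio = 2.627/1.029 = cos²(9.7°)/cos²(51.9°) ≈ 2.55.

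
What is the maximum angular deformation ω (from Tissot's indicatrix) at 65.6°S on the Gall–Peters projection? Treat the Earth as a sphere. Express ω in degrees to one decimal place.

58.8°

Gall–Peters is a cylindrical equal-area projection with standard parallels at ±45°. Cylindrical equal-area (φ₀ = 45°): h = cos φ / cos 45° along meridians, k = cos 45° / cos φ along parallels; h·k = 1.
At 65.6°: h = 0.5842, k = 1.712; principal scales a = 1.712, b = 0.5842.
sin(ω/2) = (a − b)/(a + b) = 1.127/2.296 = 0.4911, so ω = 2 arcsin(0.4911) ≈ 58.8°.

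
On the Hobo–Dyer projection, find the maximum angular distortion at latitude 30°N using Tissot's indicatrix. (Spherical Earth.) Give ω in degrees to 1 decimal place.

10.0°

The Hobo–Dyer projection is cylindrical equal-area with φ₀ = 37.5°. For cylindrical equal-area with standard parallel φ₀, h = cos φ / cos φ₀ and k = cos φ₀ / cos φ, so h·k = 1.
At 30°: h = 1.092, k = 0.9161; principal scales a = 1.092, b = 0.9161.
sin(ω/2) = (a − b)/(a + b) = 0.1755/2.008 = 0.08742, so ω = 2 arcsin(0.08742) ≈ 10.0°.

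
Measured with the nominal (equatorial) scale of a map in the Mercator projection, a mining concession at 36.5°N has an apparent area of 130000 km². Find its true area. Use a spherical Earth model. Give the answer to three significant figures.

Mercator is conformal, so the point scale is isotropic: h = k = sec φ = 1/cos φ.
Areal scale = k² = sec²φ = 1/cos²(36.5°) = 1/0.8039² = 1.548.
True area = apparent / (areal scale) = 130000 / 1.548 ≈ 84000 km².

84000 km²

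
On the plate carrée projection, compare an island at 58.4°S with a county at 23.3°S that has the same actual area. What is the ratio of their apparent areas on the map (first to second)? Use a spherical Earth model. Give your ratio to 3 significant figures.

In the plate carrée (x = Rλ, y = Rφ), meridians are true-scale (h = 1) and parallels are stretched by k = sec φ.
Areal scale at 58.4°: h·k = 1.000 × 1.908 = 1.908.
Areal scale at 23.3°: h·k = 1.000 × 1.089 = 1.089.
Ratio = 1.908/1.089 ≈ 1.75.

1.75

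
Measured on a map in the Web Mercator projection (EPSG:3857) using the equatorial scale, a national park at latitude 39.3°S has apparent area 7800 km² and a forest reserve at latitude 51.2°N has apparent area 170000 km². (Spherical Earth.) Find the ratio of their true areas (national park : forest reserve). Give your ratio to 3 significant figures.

0.0700

Since Mercator area scale is 1/cos²φ, the true area equals the apparent area multiplied by cos²φ.
True area of national park: 7800 × cos²(39.3°) = 7800 × 0.5988 = 4671 km².
True area of forest reserve: 170000 × cos²(51.2°) = 170000 × 0.3926 = 66750 km².
Ratio = 4671 / 66750 ≈ 0.0700.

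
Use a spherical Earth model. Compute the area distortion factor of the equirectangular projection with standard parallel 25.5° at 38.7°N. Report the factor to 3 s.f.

With standard parallel φ₀ = 25.5°, the equirectangular projection gives x = Rλ cos φ₀, y = Rφ, so h = 1 and k = cos 25.5° / cos φ.
Areal scale = h·k = 1 × cos φ₀ / cos φ; at 38.7°, h = 1.000, k = 1.157, so h·k = 1.157.

1.16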